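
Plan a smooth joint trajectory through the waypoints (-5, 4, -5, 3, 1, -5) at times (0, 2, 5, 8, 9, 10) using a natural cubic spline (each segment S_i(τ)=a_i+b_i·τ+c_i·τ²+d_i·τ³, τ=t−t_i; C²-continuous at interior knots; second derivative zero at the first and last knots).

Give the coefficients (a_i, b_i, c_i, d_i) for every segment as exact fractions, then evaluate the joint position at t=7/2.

Δ: Δ0=9/2, Δ1=-3, Δ2=8/3, Δ3=-2, Δ4=-6
row 1: diag=10, rhs=-45; c'=3/10, d'=-9/2
row 2: denom=12−3·3/10=111/10; d'=(34−3·-9/2)/(111/10)=475/111
row 3: denom=8−3·10/37=266/37; d'=(-28−3·475/111)/(266/37)=-1511/266
row 4: denom=4−1·37/266=1027/266; d'=(-24−1·-1511/266)/(1027/266)=-4873/1027
back: M4=-4873/1027
back: M3=-1511/266−37/266·-4873/1027=-5156/1027
back: M2=475/111−10/37·-5156/1027=17365/3081
back: M1=-9/2−3/10·17365/3081=-6358/1027
M: M0=0, M1=-6358/1027, M2=17365/3081, M3=-5156/1027, M4=-4873/1027, M5=0
seg 0: a=-5, c=M0/2=0, d=(M1−M0)/(6·2)=-3179/6162, b=Δ0−h0·(2M0+M1)/6=40445/6162
seg 1: a=4, c=M1/2=-3179/1027, d=(M2−M1)/(6·3)=2803/4266, b=Δ1−h1·(2M1+M2)/6=2297/6162
seg 2: a=-5, c=M2/2=17365/6162, d=(M3−M2)/(6·3)=-32833/55458, b=Δ2−h2·(2M2+M3)/6=-1415/3081
seg 3: a=3, c=M3/2=-2578/1027, d=(M4−M3)/(6·1)=283/6162, b=Δ3−h3·(2M3+M4)/6=2861/6162
seg 4: a=1, c=M4/2=-4873/2054, d=(M5−M4)/(6·1)=4873/6162, b=Δ4−h4·(2M4+M5)/6=-13613/3081
t_q=7/2 → seg 1, τ=3/2; S=4+2297/6162·τ+-3179/1027·τ²+2803/4266·τ³=-3089/16432

  seg 0: a=-5 b=40445/6162 c=0 d=-3179/6162
  seg 1: a=4 b=2297/6162 c=-3179/1027 d=2803/4266
  seg 2: a=-5 b=-1415/3081 c=17365/6162 d=-32833/55458
  seg 3: a=3 b=2861/6162 c=-2578/1027 d=283/6162
  seg 4: a=1 b=-13613/3081 c=-4873/2054 d=4873/6162
S(7/2) = -3089/16432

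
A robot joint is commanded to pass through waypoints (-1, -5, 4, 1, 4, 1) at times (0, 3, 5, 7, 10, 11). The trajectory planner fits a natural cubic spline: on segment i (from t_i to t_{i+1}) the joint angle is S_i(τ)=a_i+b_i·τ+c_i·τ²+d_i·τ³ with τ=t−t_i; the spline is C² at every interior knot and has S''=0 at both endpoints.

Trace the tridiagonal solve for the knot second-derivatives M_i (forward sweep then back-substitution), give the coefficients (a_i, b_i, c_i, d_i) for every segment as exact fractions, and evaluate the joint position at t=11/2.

  seg 0: a=-1 b=-4772/1269 c=0 d=3080/11421
  seg 1: a=-5 b=4468/1269 c=3080/1269 d=-9835/10152
  seg 2: a=4 b=1357/846 c=-17185/5076 d=9307/10152
  seg 3: a=1 b=-1189/1269 c=2684/1269 d=-5594/11421
  seg 4: a=4 b=-1867/1269 c=-970/423 d=970/1269
S(11/2) = 110189/27072

Δ: Δ0=-4/3, Δ1=9/2, Δ2=-3/2, Δ3=1, Δ4=-3
row 1: diag=10, rhs=35; c'=1/5, d'=7/2
row 2: denom=8−2·1/5=38/5; d'=(-36−2·7/2)/(38/5)=-215/38
row 3: denom=10−2·5/19=180/19; d'=(15−2·-215/38)/(180/19)=25/9
row 4: denom=8−3·19/60=141/20; d'=(-24−3·25/9)/(141/20)=-1940/423
back: M4=-1940/423
back: M3=25/9−19/60·-1940/423=5368/1269
back: M2=-215/38−5/19·5368/1269=-17185/2538
back: M1=7/2−1/5·-17185/2538=6160/1269
M: M0=0, M1=6160/1269, M2=-17185/2538, M3=5368/1269, M4=-1940/423, M5=0
seg 0: a=-1, c=M0/2=0, d=(M1−M0)/(6·3)=3080/11421, b=Δ0−h0·(2M0+M1)/6=-4772/1269
seg 1: a=-5, c=M1/2=3080/1269, d=(M2−M1)/(6·2)=-9835/10152, b=Δ1−h1·(2M1+M2)/6=4468/1269
seg 2: a=4, c=M2/2=-17185/5076, d=(M3−M2)/(6·2)=9307/10152, b=Δ2−h2·(2M2+M3)/6=1357/846
seg 3: a=1, c=M3/2=2684/1269, d=(M4−M3)/(6·3)=-5594/11421, b=Δ3−h3·(2M3+M4)/6=-1189/1269
seg 4: a=4, c=M4/2=-970/423, d=(M5−M4)/(6·1)=970/1269, b=Δ4−h4·(2M4+M5)/6=-1867/1269
t_q=11/2 → seg 2, τ=1/2; S=4+1357/846·τ+-17185/5076·τ²+9307/10152·τ³=110189/27072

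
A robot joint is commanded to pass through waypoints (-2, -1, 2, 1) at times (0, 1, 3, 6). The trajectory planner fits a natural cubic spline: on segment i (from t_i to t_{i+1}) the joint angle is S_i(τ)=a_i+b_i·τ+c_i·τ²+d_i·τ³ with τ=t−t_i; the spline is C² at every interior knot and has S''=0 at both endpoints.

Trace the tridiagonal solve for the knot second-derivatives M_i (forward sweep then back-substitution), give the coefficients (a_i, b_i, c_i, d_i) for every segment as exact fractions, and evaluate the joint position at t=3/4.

  seg 0: a=-2 b=71/84 c=0 d=13/84
  seg 1: a=-1 b=55/42 c=13/28 d=-31/168
  seg 2: a=2 b=20/21 c=-9/14 d=1/14
S(3/4) = -333/256

Δ: Δ0=1, Δ1=3/2, Δ2=-1/3
row 1: diag=6, rhs=3; c'=1/3, d'=1/2
row 2: denom=10−2·1/3=28/3; d'=(-11−2·1/2)/(28/3)=-9/7
back: M2=-9/7
back: M1=1/2−1/3·-9/7=13/14
M: M0=0, M1=13/14, M2=-9/7, M3=0
seg 0: a=-2, c=M0/2=0, d=(M1−M0)/(6·1)=13/84, b=Δ0−h0·(2M0+M1)/6=71/84
seg 1: a=-1, c=M1/2=13/28, d=(M2−M1)/(6·2)=-31/168, b=Δ1−h1·(2M1+M2)/6=55/42
seg 2: a=2, c=M2/2=-9/14, d=(M3−M2)/(6·3)=1/14, b=Δ2−h2·(2M2+M3)/6=20/21
t_q=3/4 → seg 0, τ=3/4; S=-2+71/84·τ+0·τ²+13/84·τ³=-333/256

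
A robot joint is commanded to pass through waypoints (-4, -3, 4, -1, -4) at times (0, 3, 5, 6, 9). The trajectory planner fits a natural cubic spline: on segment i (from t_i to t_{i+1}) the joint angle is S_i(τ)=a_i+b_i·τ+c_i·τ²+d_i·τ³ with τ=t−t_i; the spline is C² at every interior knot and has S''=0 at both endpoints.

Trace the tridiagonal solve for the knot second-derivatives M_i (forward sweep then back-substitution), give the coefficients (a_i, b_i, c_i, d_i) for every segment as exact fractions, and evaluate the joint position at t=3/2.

  seg 0: a=-4 b=-1465/876 c=0 d=1757/7884
  seg 1: a=-3 b=1903/438 c=1757/876 d=-709/584
  seg 2: a=4 b=-482/219 c=-1156/219 d=181/73
  seg 3: a=-1 b=-1165/219 c=473/219 d=-473/1971
S(3/2) = -13447/2336

Δ: Δ0=1/3, Δ1=7/2, Δ2=-5, Δ3=-1
row 1: diag=10, rhs=19; c'=1/5, d'=19/10
row 2: denom=6−2·1/5=28/5; d'=(-51−2·19/10)/(28/5)=-137/14
row 3: denom=8−1·5/28=219/28; d'=(24−1·-137/14)/(219/28)=946/219
back: M3=946/219
back: M2=-137/14−5/28·946/219=-2312/219
back: M1=19/10−1/5·-2312/219=1757/438
M: M0=0, M1=1757/438, M2=-2312/219, M3=946/219, M4=0
seg 0: a=-4, c=M0/2=0, d=(M1−M0)/(6·3)=1757/7884, b=Δ0−h0·(2M0+M1)/6=-1465/876
seg 1: a=-3, c=M1/2=1757/876, d=(M2−M1)/(6·2)=-709/584, b=Δ1−h1·(2M1+M2)/6=1903/438
seg 2: a=4, c=M2/2=-1156/219, d=(M3−M2)/(6·1)=181/73, b=Δ2−h2·(2M2+M3)/6=-482/219
seg 3: a=-1, c=M3/2=473/219, d=(M4−M3)/(6·3)=-473/1971, b=Δ3−h3·(2M3+M4)/6=-1165/219
t_q=3/2 → seg 0, τ=3/2; S=-4+-1465/876·τ+0·τ²+1757/7884·τ³=-13447/2336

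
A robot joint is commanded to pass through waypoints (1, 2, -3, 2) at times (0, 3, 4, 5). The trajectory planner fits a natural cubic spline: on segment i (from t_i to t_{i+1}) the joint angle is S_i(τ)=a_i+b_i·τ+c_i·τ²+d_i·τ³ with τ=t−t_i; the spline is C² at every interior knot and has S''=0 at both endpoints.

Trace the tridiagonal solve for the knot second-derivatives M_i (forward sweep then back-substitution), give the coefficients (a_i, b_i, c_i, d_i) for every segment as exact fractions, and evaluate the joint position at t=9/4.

Δ: Δ0=1/3, Δ1=-5, Δ2=5
row 1: diag=8, rhs=-32; c'=1/8, d'=-4
row 2: denom=4−1·1/8=31/8; d'=(60−1·-4)/(31/8)=512/31
back: M2=512/31
back: M1=-4−1/8·512/31=-188/31
M: M0=0, M1=-188/31, M2=512/31, M3=0
seg 0: a=1, c=M0/2=0, d=(M1−M0)/(6·3)=-94/279, b=Δ0−h0·(2M0+M1)/6=313/93
seg 1: a=2, c=M1/2=-94/31, d=(M2−M1)/(6·1)=350/93, b=Δ1−h1·(2M1+M2)/6=-533/93
seg 2: a=-3, c=M2/2=256/31, d=(M3−M2)/(6·1)=-256/93, b=Δ2−h2·(2M2+M3)/6=-47/93
t_q=9/4 → seg 0, τ=9/4; S=1+313/93·τ+0·τ²+-94/279·τ³=4697/992

  seg 0: a=1 b=313/93 c=0 d=-94/279
  seg 1: a=2 b=-533/93 c=-94/31 d=350/93
  seg 2: a=-3 b=-47/93 c=256/31 d=-256/93
S(9/4) = 4697/992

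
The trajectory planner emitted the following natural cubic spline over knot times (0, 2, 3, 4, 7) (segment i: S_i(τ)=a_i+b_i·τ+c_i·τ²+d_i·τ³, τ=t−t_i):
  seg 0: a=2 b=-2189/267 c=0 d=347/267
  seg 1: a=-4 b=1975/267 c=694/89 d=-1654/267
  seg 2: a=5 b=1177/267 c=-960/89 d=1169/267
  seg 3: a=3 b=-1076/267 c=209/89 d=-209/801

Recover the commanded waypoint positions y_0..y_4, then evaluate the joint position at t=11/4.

y_0=2 y_1=-4 y_2=5 y_3=3 y_4=5
S(11/4) = 9457/2848

y_0 = S_0(0) = a_0 = 2
y_1 = S_1(0) = a_1 = -4
y_2 = S_2(0) = a_2 = 5
y_3 = S_3(0) = a_3 = 3
y_4 = S_3(3) = 5
t_q=11/4 is in segment 1 (τ=3/4); S_1(τ)=9457/2848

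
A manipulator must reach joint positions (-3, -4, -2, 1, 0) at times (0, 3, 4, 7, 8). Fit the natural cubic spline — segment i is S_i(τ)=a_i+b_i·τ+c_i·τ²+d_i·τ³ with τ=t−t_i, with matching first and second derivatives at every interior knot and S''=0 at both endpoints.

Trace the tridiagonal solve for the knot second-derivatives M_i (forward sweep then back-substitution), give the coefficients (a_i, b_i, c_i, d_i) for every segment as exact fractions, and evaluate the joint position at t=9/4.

  seg 0: a=-3 b=-535/432 c=0 d=391/3888
  seg 1: a=-4 b=319/216 c=391/432 d=-55/144
  seg 2: a=-2 b=925/432 c=-13/54 d=-181/3888
  seg 3: a=1 b=-121/216 c=-95/144 d=95/432
S(9/4) = -14257/3072

Δ: Δ0=-1/3, Δ1=2, Δ2=1, Δ3=-1
row 1: diag=8, rhs=14; c'=1/8, d'=7/4
row 2: denom=8−1·1/8=63/8; d'=(-6−1·7/4)/(63/8)=-62/63
row 3: denom=8−3·8/21=48/7; d'=(-12−3·-62/63)/(48/7)=-95/72
back: M3=-95/72
back: M2=-62/63−8/21·-95/72=-13/27
back: M1=7/4−1/8·-13/27=391/216
M: M0=0, M1=391/216, M2=-13/27, M3=-95/72, M4=0
seg 0: a=-3, c=M0/2=0, d=(M1−M0)/(6·3)=391/3888, b=Δ0−h0·(2M0+M1)/6=-535/432
seg 1: a=-4, c=M1/2=391/432, d=(M2−M1)/(6·1)=-55/144, b=Δ1−h1·(2M1+M2)/6=319/216
seg 2: a=-2, c=M2/2=-13/54, d=(M3−M2)/(6·3)=-181/3888, b=Δ2−h2·(2M2+M3)/6=925/432
seg 3: a=1, c=M3/2=-95/144, d=(M4−M3)/(6·1)=95/432, b=Δ3−h3·(2M3+M4)/6=-121/216
t_q=9/4 → seg 0, τ=9/4; S=-3+-535/432·τ+0·τ²+391/3888·τ³=-14257/3072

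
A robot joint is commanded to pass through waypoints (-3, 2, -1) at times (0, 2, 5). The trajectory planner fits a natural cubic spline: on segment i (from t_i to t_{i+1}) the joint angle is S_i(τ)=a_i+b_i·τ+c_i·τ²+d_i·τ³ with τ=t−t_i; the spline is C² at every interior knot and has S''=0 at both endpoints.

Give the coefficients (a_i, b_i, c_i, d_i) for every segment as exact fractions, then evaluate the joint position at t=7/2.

  seg 0: a=-3 b=16/5 c=0 d=-7/40
  seg 1: a=2 b=11/10 c=-21/20 d=7/60
S(7/2) = 269/160

Δ: Δ0=5/2, Δ1=-1
row 1: diag=10, rhs=-21; c'=3/10, d'=-21/10
back: M1=-21/10
M: M0=0, M1=-21/10, M2=0
seg 0: a=-3, c=M0/2=0, d=(M1−M0)/(6·2)=-7/40, b=Δ0−h0·(2M0+M1)/6=16/5
seg 1: a=2, c=M1/2=-21/20, d=(M2−M1)/(6·3)=7/60, b=Δ1−h1·(2M1+M2)/6=11/10
t_q=7/2 → seg 1, τ=3/2; S=2+11/10·τ+-21/20·τ²+7/60·τ³=269/160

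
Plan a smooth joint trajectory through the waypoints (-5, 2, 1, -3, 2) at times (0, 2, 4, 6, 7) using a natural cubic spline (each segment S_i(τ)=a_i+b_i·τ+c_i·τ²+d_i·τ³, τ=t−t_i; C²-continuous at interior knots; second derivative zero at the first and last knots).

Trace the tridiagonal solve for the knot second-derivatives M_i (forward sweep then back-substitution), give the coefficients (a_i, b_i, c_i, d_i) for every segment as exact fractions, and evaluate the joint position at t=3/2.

Δ: Δ0=7/2, Δ1=-1/2, Δ2=-2, Δ3=5
row 1: diag=8, rhs=-24; c'=1/4, d'=-3
row 2: denom=8−2·1/4=15/2; d'=(-9−2·-3)/(15/2)=-2/5
row 3: denom=6−2·4/15=82/15; d'=(42−2·-2/5)/(82/15)=321/41
back: M3=321/41
back: M2=-2/5−4/15·321/41=-102/41
back: M1=-3−1/4·-102/41=-195/82
M: M0=0, M1=-195/82, M2=-102/41, M3=321/41, M4=0
seg 0: a=-5, c=M0/2=0, d=(M1−M0)/(6·2)=-65/328, b=Δ0−h0·(2M0+M1)/6=176/41
seg 1: a=2, c=M1/2=-195/164, d=(M2−M1)/(6·2)=-3/328, b=Δ1−h1·(2M1+M2)/6=157/82
seg 2: a=1, c=M2/2=-51/41, d=(M3−M2)/(6·2)=141/164, b=Δ2−h2·(2M2+M3)/6=-121/41
seg 3: a=-3, c=M3/2=321/82, d=(M4−M3)/(6·1)=-107/82, b=Δ3−h3·(2M3+M4)/6=98/41
t_q=3/2 → seg 0, τ=3/2; S=-5+176/41·τ+0·τ²+-65/328·τ³=2021/2624

  seg 0: a=-5 b=176/41 c=0 d=-65/328
  seg 1: a=2 b=157/82 c=-195/164 d=-3/328
  seg 2: a=1 b=-121/41 c=-51/41 d=141/164
  seg 3: a=-3 b=98/41 c=321/82 d=-107/82
S(3/2) = 2021/2624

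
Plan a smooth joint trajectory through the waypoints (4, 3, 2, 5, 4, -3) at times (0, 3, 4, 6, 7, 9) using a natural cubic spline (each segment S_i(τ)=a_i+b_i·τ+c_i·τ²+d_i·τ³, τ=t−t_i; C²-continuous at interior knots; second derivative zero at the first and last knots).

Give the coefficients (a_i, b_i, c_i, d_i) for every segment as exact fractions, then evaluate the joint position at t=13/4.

Δ: Δ0=-1/3, Δ1=-1, Δ2=3/2, Δ3=-1, Δ4=-7/2
row 1: diag=8, rhs=-4; c'=1/8, d'=-1/2
row 2: denom=6−1·1/8=47/8; d'=(15−1·-1/2)/(47/8)=124/47
row 3: denom=6−2·16/47=250/47; d'=(-15−2·124/47)/(250/47)=-953/250
row 4: denom=6−1·47/250=1453/250; d'=(-15−1·-953/250)/(1453/250)=-2797/1453
back: M4=-2797/1453
back: M3=-953/250−47/250·-2797/1453=-5013/1453
back: M2=124/47−16/47·-5013/1453=5540/1453
back: M1=-1/2−1/8·5540/1453=-1419/1453
M: M0=0, M1=-1419/1453, M2=5540/1453, M3=-5013/1453, M4=-2797/1453, M5=0
seg 0: a=4, c=M0/2=0, d=(M1−M0)/(6·3)=-473/8718, b=Δ0−h0·(2M0+M1)/6=1351/8718
seg 1: a=3, c=M1/2=-1419/2906, d=(M2−M1)/(6·1)=6959/8718, b=Δ1−h1·(2M1+M2)/6=-5710/4359
seg 2: a=2, c=M2/2=2770/1453, d=(M3−M2)/(6·2)=-10553/17436, b=Δ2−h2·(2M2+M3)/6=943/8718
seg 3: a=5, c=M3/2=-5013/2906, d=(M4−M3)/(6·1)=1108/4359, b=Δ3−h3·(2M3+M4)/6=4105/8718
seg 4: a=4, c=M4/2=-2797/2906, d=(M5−M4)/(6·2)=2797/17436, b=Δ4−h4·(2M4+M5)/6=-19325/8718
t_q=13/4 → seg 1, τ=1/4; S=3+-5710/4359·τ+-1419/2906·τ²+6959/8718·τ³=493689/185984

  seg 0: a=4 b=1351/8718 c=0 d=-473/8718
  seg 1: a=3 b=-5710/4359 c=-1419/2906 d=6959/8718
  seg 2: a=2 b=943/8718 c=2770/1453 d=-10553/17436
  seg 3: a=5 b=4105/8718 c=-5013/2906 d=1108/4359
  seg 4: a=4 b=-19325/8718 c=-2797/2906 d=2797/17436
S(13/4) = 493689/185984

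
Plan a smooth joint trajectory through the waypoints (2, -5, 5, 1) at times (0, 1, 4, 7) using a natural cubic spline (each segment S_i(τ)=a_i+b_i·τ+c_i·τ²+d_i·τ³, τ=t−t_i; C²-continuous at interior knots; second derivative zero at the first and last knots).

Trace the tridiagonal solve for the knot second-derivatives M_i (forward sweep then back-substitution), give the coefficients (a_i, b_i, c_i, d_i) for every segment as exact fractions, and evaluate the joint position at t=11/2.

Δ: Δ0=-7, Δ1=10/3, Δ2=-4/3
row 1: diag=8, rhs=62; c'=3/8, d'=31/4
row 2: denom=12−3·3/8=87/8; d'=(-28−3·31/4)/(87/8)=-410/87
back: M2=-410/87
back: M1=31/4−3/8·-410/87=276/29
M: M0=0, M1=276/29, M2=-410/87, M3=0
seg 0: a=2, c=M0/2=0, d=(M1−M0)/(6·1)=46/29, b=Δ0−h0·(2M0+M1)/6=-249/29
seg 1: a=-5, c=M1/2=138/29, d=(M2−M1)/(6·3)=-619/783, b=Δ1−h1·(2M1+M2)/6=-111/29
seg 2: a=5, c=M2/2=-205/87, d=(M3−M2)/(6·3)=205/783, b=Δ2−h2·(2M2+M3)/6=98/29
t_q=11/2 → seg 2, τ=3/2; S=5+98/29·τ+-205/87·τ²+205/783·τ³=1311/232

  seg 0: a=2 b=-249/29 c=0 d=46/29
  seg 1: a=-5 b=-111/29 c=138/29 d=-619/783
  seg 2: a=5 b=98/29 c=-205/87 d=205/783
S(11/2) = 1311/232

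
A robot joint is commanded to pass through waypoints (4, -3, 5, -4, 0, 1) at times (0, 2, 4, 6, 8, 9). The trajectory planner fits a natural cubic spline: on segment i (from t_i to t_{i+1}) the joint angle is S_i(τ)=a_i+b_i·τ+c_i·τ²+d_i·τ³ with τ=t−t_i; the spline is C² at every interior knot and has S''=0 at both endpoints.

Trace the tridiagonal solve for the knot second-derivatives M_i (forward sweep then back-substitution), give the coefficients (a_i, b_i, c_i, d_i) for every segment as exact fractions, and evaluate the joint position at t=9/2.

  seg 0: a=4 b=-319/51 c=0 d=281/408
  seg 1: a=-3 b=205/102 c=281/68 d=-80/51
  seg 2: a=5 b=-29/102 c=-359/68 d=647/408
  seg 3: a=-4 b=-121/51 c=72/17 d=-209/204
  seg 4: a=0 b=116/51 c=-65/34 d=65/102
S(9/2) = 4065/1088

Δ: Δ0=-7/2, Δ1=4, Δ2=-9/2, Δ3=2, Δ4=1
row 1: diag=8, rhs=45; c'=1/4, d'=45/8
row 2: denom=8−2·1/4=15/2; d'=(-51−2·45/8)/(15/2)=-83/10
row 3: denom=8−2·4/15=112/15; d'=(39−2·-83/10)/(112/15)=417/56
row 4: denom=6−2·15/56=153/28; d'=(-6−2·417/56)/(153/28)=-65/17
back: M4=-65/17
back: M3=417/56−15/56·-65/17=144/17
back: M2=-83/10−4/15·144/17=-359/34
back: M1=45/8−1/4·-359/34=281/34
M: M0=0, M1=281/34, M2=-359/34, M3=144/17, M4=-65/17, M5=0
seg 0: a=4, c=M0/2=0, d=(M1−M0)/(6·2)=281/408, b=Δ0−h0·(2M0+M1)/6=-319/51
seg 1: a=-3, c=M1/2=281/68, d=(M2−M1)/(6·2)=-80/51, b=Δ1−h1·(2M1+M2)/6=205/102
seg 2: a=5, c=M2/2=-359/68, d=(M3−M2)/(6·2)=647/408, b=Δ2−h2·(2M2+M3)/6=-29/102
seg 3: a=-4, c=M3/2=72/17, d=(M4−M3)/(6·2)=-209/204, b=Δ3−h3·(2M3+M4)/6=-121/51
seg 4: a=0, c=M4/2=-65/34, d=(M5−M4)/(6·1)=65/102, b=Δ4−h4·(2M4+M5)/6=116/51
t_q=9/2 → seg 2, τ=1/2; S=5+-29/102·τ+-359/68·τ²+647/408·τ³=4065/1088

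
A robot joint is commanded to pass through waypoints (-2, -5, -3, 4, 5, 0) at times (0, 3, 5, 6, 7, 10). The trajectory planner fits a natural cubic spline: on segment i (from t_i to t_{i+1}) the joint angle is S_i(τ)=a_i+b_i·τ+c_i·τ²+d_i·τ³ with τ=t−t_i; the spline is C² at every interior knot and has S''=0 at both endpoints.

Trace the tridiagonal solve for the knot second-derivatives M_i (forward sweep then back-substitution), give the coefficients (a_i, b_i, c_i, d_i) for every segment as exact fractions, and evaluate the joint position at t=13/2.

  seg 0: a=-2 b=-167/207 c=0 d=-40/1863
  seg 1: a=-5 b=-287/207 c=-40/207 d=287/414
  seg 2: a=-3 b=425/69 c=821/207 d=-647/207
  seg 3: a=4 b=976/207 c=-1120/207 d=39/23
  seg 4: a=5 b=-211/207 c=-67/207 d=67/1863
S(13/2) = 8639/1656

Δ: Δ0=-1, Δ1=1, Δ2=7, Δ3=1, Δ4=-5/3
row 1: diag=10, rhs=12; c'=1/5, d'=6/5
row 2: denom=6−2·1/5=28/5; d'=(36−2·6/5)/(28/5)=6
row 3: denom=4−1·5/28=107/28; d'=(-36−1·6)/(107/28)=-1176/107
row 4: denom=8−1·28/107=828/107; d'=(-16−1·-1176/107)/(828/107)=-134/207
back: M4=-134/207
back: M3=-1176/107−28/107·-134/207=-2240/207
back: M2=6−5/28·-2240/207=1642/207
back: M1=6/5−1/5·1642/207=-80/207
M: M0=0, M1=-80/207, M2=1642/207, M3=-2240/207, M4=-134/207, M5=0
seg 0: a=-2, c=M0/2=0, d=(M1−M0)/(6·3)=-40/1863, b=Δ0−h0·(2M0+M1)/6=-167/207
seg 1: a=-5, c=M1/2=-40/207, d=(M2−M1)/(6·2)=287/414, b=Δ1−h1·(2M1+M2)/6=-287/207
seg 2: a=-3, c=M2/2=821/207, d=(M3−M2)/(6·1)=-647/207, b=Δ2−h2·(2M2+M3)/6=425/69
seg 3: a=4, c=M3/2=-1120/207, d=(M4−M3)/(6·1)=39/23, b=Δ3−h3·(2M3+M4)/6=976/207
seg 4: a=5, c=M4/2=-67/207, d=(M5−M4)/(6·3)=67/1863, b=Δ4−h4·(2M4+M5)/6=-211/207
t_q=13/2 → seg 3, τ=1/2; S=4+976/207·τ+-1120/207·τ²+39/23·τ³=8639/1656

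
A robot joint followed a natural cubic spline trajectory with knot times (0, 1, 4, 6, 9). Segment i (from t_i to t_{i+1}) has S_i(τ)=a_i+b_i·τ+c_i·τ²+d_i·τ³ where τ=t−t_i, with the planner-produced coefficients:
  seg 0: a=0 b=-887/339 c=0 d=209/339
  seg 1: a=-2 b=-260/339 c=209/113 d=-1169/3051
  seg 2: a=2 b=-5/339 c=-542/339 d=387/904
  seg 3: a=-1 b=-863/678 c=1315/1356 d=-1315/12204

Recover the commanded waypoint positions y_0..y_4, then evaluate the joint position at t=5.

y_0=0 y_1=-2 y_2=2 y_3=-1 y_4=1
S(5) = 2209/2712

y_0 = S_0(0) = a_0 = 0
y_1 = S_1(0) = a_1 = -2
y_2 = S_2(0) = a_2 = 2
y_3 = S_3(0) = a_3 = -1
y_4 = S_3(3) = 1
t_q=5 is in segment 2 (τ=1); S_2(τ)=2209/2712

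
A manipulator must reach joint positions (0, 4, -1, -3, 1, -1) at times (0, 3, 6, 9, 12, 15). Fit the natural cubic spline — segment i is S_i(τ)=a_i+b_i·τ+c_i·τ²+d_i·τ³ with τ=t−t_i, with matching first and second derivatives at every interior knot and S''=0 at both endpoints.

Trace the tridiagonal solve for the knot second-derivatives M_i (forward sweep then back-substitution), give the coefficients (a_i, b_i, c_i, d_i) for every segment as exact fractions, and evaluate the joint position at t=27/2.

  seg 0: a=0 b=1355/627 c=0 d=-173/1881
  seg 1: a=4 b=-202/627 c=-173/209 d=238/1881
  seg 2: a=-1 b=-1174/627 c=65/209 d=1/33
  seg 3: a=-3 b=509/627 c=122/209 d=-257/1881
  seg 4: a=1 b=392/627 c=-135/209 d=15/209
S(27/2) = 1215/1672

Δ: Δ0=4/3, Δ1=-5/3, Δ2=-2/3, Δ3=4/3, Δ4=-2/3
row 1: diag=12, rhs=-18; c'=1/4, d'=-3/2
row 2: denom=12−3·1/4=45/4; d'=(6−3·-3/2)/(45/4)=14/15
row 3: denom=12−3·4/15=56/5; d'=(12−3·14/15)/(56/5)=23/28
row 4: denom=12−3·15/56=627/56; d'=(-12−3·23/28)/(627/56)=-270/209
back: M4=-270/209
back: M3=23/28−15/56·-270/209=244/209
back: M2=14/15−4/15·244/209=130/209
back: M1=-3/2−1/4·130/209=-346/209
M: M0=0, M1=-346/209, M2=130/209, M3=244/209, M4=-270/209, M5=0
seg 0: a=0, c=M0/2=0, d=(M1−M0)/(6·3)=-173/1881, b=Δ0−h0·(2M0+M1)/6=1355/627
seg 1: a=4, c=M1/2=-173/209, d=(M2−M1)/(6·3)=238/1881, b=Δ1−h1·(2M1+M2)/6=-202/627
seg 2: a=-1, c=M2/2=65/209, d=(M3−M2)/(6·3)=1/33, b=Δ2−h2·(2M2+M3)/6=-1174/627
seg 3: a=-3, c=M3/2=122/209, d=(M4−M3)/(6·3)=-257/1881, b=Δ3−h3·(2M3+M4)/6=509/627
seg 4: a=1, c=M4/2=-135/209, d=(M5−M4)/(6·3)=15/209, b=Δ4−h4·(2M4+M5)/6=392/627
t_q=27/2 → seg 4, τ=3/2; S=1+392/627·τ+-135/209·τ²+15/209·τ³=1215/1672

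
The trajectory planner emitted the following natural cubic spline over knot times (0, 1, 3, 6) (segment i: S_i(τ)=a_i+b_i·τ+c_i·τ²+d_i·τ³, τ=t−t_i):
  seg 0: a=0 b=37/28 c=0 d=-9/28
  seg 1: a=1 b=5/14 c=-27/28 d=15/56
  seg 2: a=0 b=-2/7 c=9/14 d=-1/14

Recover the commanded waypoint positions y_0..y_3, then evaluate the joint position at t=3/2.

y_0 = S_0(0) = a_0 = 0
y_1 = S_1(0) = a_1 = 1
y_2 = S_2(0) = a_2 = 0
y_3 = S_2(3) = 3
t_q=3/2 is in segment 1 (τ=1/2); S_1(τ)=435/448

y_0=0 y_1=1 y_2=0 y_3=3
S(3/2) = 435/448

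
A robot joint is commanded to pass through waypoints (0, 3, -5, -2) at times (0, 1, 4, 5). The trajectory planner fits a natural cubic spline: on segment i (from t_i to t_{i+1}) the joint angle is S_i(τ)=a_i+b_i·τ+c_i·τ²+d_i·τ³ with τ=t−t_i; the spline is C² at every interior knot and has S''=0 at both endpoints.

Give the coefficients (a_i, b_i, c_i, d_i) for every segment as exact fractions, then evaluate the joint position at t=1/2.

Δ: Δ0=3, Δ1=-8/3, Δ2=3
row 1: diag=8, rhs=-34; c'=3/8, d'=-17/4
row 2: denom=8−3·3/8=55/8; d'=(34−3·-17/4)/(55/8)=34/5
back: M2=34/5
back: M1=-17/4−3/8·34/5=-34/5
M: M0=0, M1=-34/5, M2=34/5, M3=0
seg 0: a=0, c=M0/2=0, d=(M1−M0)/(6·1)=-17/15, b=Δ0−h0·(2M0+M1)/6=62/15
seg 1: a=3, c=M1/2=-17/5, d=(M2−M1)/(6·3)=34/45, b=Δ1−h1·(2M1+M2)/6=11/15
seg 2: a=-5, c=M2/2=17/5, d=(M3−M2)/(6·1)=-17/15, b=Δ2−h2·(2M2+M3)/6=11/15
t_q=1/2 → seg 0, τ=1/2; S=0+62/15·τ+0·τ²+-17/15·τ³=77/40

  seg 0: a=0 b=62/15 c=0 d=-17/15
  seg 1: a=3 b=11/15 c=-17/5 d=34/45
  seg 2: a=-5 b=11/15 c=17/5 d=-17/15
S(1/2) = 77/40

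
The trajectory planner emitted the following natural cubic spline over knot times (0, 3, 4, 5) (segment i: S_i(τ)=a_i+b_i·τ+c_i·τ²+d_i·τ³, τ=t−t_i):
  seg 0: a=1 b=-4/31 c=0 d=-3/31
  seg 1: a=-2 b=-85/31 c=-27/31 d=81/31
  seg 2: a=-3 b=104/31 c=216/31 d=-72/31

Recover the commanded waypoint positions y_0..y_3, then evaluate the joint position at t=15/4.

y_0=1 y_1=-2 y_2=-3 y_3=5
S(15/4) = -6833/1984

y_0 = S_0(0) = a_0 = 1
y_1 = S_1(0) = a_1 = -2
y_2 = S_2(0) = a_2 = -3
y_3 = S_2(1) = 5
t_q=15/4 is in segment 1 (τ=3/4); S_1(τ)=-6833/1984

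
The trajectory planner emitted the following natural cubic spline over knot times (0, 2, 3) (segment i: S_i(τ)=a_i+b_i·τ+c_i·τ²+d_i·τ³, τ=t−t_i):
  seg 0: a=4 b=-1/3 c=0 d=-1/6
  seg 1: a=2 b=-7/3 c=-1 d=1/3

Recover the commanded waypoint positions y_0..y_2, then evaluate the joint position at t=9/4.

y_0=4 y_1=2 y_2=-1
S(9/4) = 87/64

y_0 = S_0(0) = a_0 = 4
y_1 = S_1(0) = a_1 = 2
y_2 = S_1(1) = -1
t_q=9/4 is in segment 1 (τ=1/4); S_1(τ)=87/64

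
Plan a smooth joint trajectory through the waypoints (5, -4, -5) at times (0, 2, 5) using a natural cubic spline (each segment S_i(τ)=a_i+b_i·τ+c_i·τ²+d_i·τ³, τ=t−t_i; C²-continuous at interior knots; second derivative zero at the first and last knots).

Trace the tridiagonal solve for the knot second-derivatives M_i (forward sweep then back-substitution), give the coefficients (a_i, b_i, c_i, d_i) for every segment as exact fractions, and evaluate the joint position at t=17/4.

  seg 0: a=5 b=-16/3 c=0 d=5/24
  seg 1: a=-4 b=-17/6 c=5/4 d=-5/36
S(17/4) = -1441/256

Δ: Δ0=-9/2, Δ1=-1/3
row 1: diag=10, rhs=25; c'=3/10, d'=5/2
back: M1=5/2
M: M0=0, M1=5/2, M2=0
seg 0: a=5, c=M0/2=0, d=(M1−M0)/(6·2)=5/24, b=Δ0−h0·(2M0+M1)/6=-16/3
seg 1: a=-4, c=M1/2=5/4, d=(M2−M1)/(6·3)=-5/36, b=Δ1−h1·(2M1+M2)/6=-17/6
t_q=17/4 → seg 1, τ=9/4; S=-4+-17/6·τ+5/4·τ²+-5/36·τ³=-1441/256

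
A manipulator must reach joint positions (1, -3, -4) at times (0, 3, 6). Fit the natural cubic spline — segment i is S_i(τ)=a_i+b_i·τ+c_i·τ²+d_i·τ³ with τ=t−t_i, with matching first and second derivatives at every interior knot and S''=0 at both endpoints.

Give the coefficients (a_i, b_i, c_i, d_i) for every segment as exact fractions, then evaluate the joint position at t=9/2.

Δ: Δ0=-4/3, Δ1=-1/3
row 1: diag=12, rhs=6; c'=1/4, d'=1/2
back: M1=1/2
M: M0=0, M1=1/2, M2=0
seg 0: a=1, c=M0/2=0, d=(M1−M0)/(6·3)=1/36, b=Δ0−h0·(2M0+M1)/6=-19/12
seg 1: a=-3, c=M1/2=1/4, d=(M2−M1)/(6·3)=-1/36, b=Δ1−h1·(2M1+M2)/6=-5/6
t_q=9/2 → seg 1, τ=3/2; S=-3+-5/6·τ+1/4·τ²+-1/36·τ³=-121/32

  seg 0: a=1 b=-19/12 c=0 d=1/36
  seg 1: a=-3 b=-5/6 c=1/4 d=-1/36
S(9/2) = -121/32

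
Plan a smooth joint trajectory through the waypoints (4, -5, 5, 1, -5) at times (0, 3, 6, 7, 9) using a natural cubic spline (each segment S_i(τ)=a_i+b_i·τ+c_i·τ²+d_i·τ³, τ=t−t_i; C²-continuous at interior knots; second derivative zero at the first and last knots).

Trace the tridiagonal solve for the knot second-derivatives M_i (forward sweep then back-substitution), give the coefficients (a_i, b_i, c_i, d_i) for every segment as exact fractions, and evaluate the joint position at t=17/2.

  seg 0: a=4 b=-1414/255 c=0 d=649/2295
  seg 1: a=-5 b=533/255 c=649/255 d=-326/459
  seg 2: a=5 b=-463/255 c=-327/85 d=424/255
  seg 3: a=1 b=-1153/255 c=97/85 d=-97/510
S(17/2) = -1049/272

Δ: Δ0=-3, Δ1=10/3, Δ2=-4, Δ3=-3
row 1: diag=12, rhs=38; c'=1/4, d'=19/6
row 2: denom=8−3·1/4=29/4; d'=(-44−3·19/6)/(29/4)=-214/29
row 3: denom=6−1·4/29=170/29; d'=(6−1·-214/29)/(170/29)=194/85
back: M3=194/85
back: M2=-214/29−4/29·194/85=-654/85
back: M1=19/6−1/4·-654/85=1298/255
M: M0=0, M1=1298/255, M2=-654/85, M3=194/85, M4=0
seg 0: a=4, c=M0/2=0, d=(M1−M0)/(6·3)=649/2295, b=Δ0−h0·(2M0+M1)/6=-1414/255
seg 1: a=-5, c=M1/2=649/255, d=(M2−M1)/(6·3)=-326/459, b=Δ1−h1·(2M1+M2)/6=533/255
seg 2: a=5, c=M2/2=-327/85, d=(M3−M2)/(6·1)=424/255, b=Δ2−h2·(2M2+M3)/6=-463/255
seg 3: a=1, c=M3/2=97/85, d=(M4−M3)/(6·2)=-97/510, b=Δ3−h3·(2M3+M4)/6=-1153/255
t_q=17/2 → seg 3, τ=3/2; S=1+-1153/255·τ+97/85·τ²+-97/510·τ³=-1049/272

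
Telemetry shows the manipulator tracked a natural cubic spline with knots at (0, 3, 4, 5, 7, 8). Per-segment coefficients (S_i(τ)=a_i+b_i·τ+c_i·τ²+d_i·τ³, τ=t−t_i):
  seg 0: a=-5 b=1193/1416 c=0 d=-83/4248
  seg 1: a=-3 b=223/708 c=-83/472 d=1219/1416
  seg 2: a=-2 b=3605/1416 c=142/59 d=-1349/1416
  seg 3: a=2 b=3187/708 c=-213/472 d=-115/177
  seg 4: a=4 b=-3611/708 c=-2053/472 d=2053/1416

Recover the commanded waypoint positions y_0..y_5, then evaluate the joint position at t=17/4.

y_0 = S_0(0) = a_0 = -5
y_1 = S_1(0) = a_1 = -3
y_2 = S_2(0) = a_2 = -2
y_3 = S_3(0) = a_3 = 2
y_4 = S_4(0) = a_4 = 4
y_5 = S_4(1) = -4
t_q=17/4 is in segment 2 (τ=1/4); S_2(τ)=-37095/30208

y_0=-5 y_1=-3 y_2=-2 y_3=2 y_4=4 y_5=-4
S(17/4) = -37095/30208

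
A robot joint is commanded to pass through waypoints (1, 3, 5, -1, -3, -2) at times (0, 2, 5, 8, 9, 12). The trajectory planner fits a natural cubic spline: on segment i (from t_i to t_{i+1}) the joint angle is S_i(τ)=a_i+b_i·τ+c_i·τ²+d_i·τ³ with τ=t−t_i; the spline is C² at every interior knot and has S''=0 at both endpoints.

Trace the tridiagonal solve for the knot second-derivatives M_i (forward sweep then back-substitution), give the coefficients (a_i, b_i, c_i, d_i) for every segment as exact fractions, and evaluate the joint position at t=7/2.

  seg 0: a=1 b=113/123 c=0 d=5/246
  seg 1: a=3 b=143/123 c=5/41 d=-106/1107
  seg 2: a=5 b=-85/123 c=-91/123 d=112/1107
  seg 3: a=-1 b=-295/123 c=7/41 d=28/123
  seg 4: a=-3 b=-169/123 c=35/41 d=-35/369
S(7/2) = 385/82

Δ: Δ0=1, Δ1=2/3, Δ2=-2, Δ3=-2, Δ4=1/3
row 1: diag=10, rhs=-2; c'=3/10, d'=-1/5
row 2: denom=12−3·3/10=111/10; d'=(-16−3·-1/5)/(111/10)=-154/111
row 3: denom=8−3·10/37=266/37; d'=(0−3·-154/111)/(266/37)=11/19
row 4: denom=8−1·37/266=2091/266; d'=(14−1·11/19)/(2091/266)=70/41
back: M4=70/41
back: M3=11/19−37/266·70/41=14/41
back: M2=-154/111−10/37·14/41=-182/123
back: M1=-1/5−3/10·-182/123=10/41
M: M0=0, M1=10/41, M2=-182/123, M3=14/41, M4=70/41, M5=0
seg 0: a=1, c=M0/2=0, d=(M1−M0)/(6·2)=5/246, b=Δ0−h0·(2M0+M1)/6=113/123
seg 1: a=3, c=M1/2=5/41, d=(M2−M1)/(6·3)=-106/1107, b=Δ1−h1·(2M1+M2)/6=143/123
seg 2: a=5, c=M2/2=-91/123, d=(M3−M2)/(6·3)=112/1107, b=Δ2−h2·(2M2+M3)/6=-85/123
seg 3: a=-1, c=M3/2=7/41, d=(M4−M3)/(6·1)=28/123, b=Δ3−h3·(2M3+M4)/6=-295/123
seg 4: a=-3, c=M4/2=35/41, d=(M5−M4)/(6·3)=-35/369, b=Δ4−h4·(2M4+M5)/6=-169/123
t_q=7/2 → seg 1, τ=3/2; S=3+143/123·τ+5/41·τ²+-106/1107·τ³=385/82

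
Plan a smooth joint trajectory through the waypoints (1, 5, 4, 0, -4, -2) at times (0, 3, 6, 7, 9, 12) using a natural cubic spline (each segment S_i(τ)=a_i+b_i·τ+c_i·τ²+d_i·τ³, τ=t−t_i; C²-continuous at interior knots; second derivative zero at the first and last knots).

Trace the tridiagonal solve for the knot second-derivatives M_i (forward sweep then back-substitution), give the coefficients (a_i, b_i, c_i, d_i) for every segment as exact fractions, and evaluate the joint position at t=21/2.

Δ: Δ0=4/3, Δ1=-1/3, Δ2=-4, Δ3=-2, Δ4=2/3
row 1: diag=12, rhs=-10; c'=1/4, d'=-5/6
row 2: denom=8−3·1/4=29/4; d'=(-22−3·-5/6)/(29/4)=-78/29
row 3: denom=6−1·4/29=170/29; d'=(12−1·-78/29)/(170/29)=213/85
row 4: denom=10−2·29/85=792/85; d'=(16−2·213/85)/(792/85)=467/396
back: M4=467/396
back: M3=213/85−29/85·467/396=833/396
back: M2=-78/29−4/29·833/396=-295/99
back: M1=-5/6−1/4·-295/99=-35/396
M: M0=0, M1=-35/396, M2=-295/99, M3=833/396, M4=467/396, M5=0
seg 0: a=1, c=M0/2=0, d=(M1−M0)/(6·3)=-35/7128, b=Δ0−h0·(2M0+M1)/6=1091/792
seg 1: a=5, c=M1/2=-35/792, d=(M2−M1)/(6·3)=-1145/7128, b=Δ1−h1·(2M1+M2)/6=493/396
seg 2: a=4, c=M2/2=-295/198, d=(M3−M2)/(6·1)=61/72, b=Δ2−h2·(2M2+M3)/6=-2659/792
seg 3: a=0, c=M3/2=833/792, d=(M4−M3)/(6·2)=-61/792, b=Δ3−h3·(2M3+M4)/6=-167/44
seg 4: a=-4, c=M4/2=467/792, d=(M5−M4)/(6·3)=-467/7128, b=Δ4−h4·(2M4+M5)/6=-203/396
t_q=21/2 → seg 4, τ=3/2; S=-4+-203/396·τ+467/792·τ²+-467/7128·τ³=-2579/704

  seg 0: a=1 b=1091/792 c=0 d=-35/7128
  seg 1: a=5 b=493/396 c=-35/792 d=-1145/7128
  seg 2: a=4 b=-2659/792 c=-295/198 d=61/72
  seg 3: a=0 b=-167/44 c=833/792 d=-61/792
  seg 4: a=-4 b=-203/396 c=467/792 d=-467/7128
S(21/2) = -2579/704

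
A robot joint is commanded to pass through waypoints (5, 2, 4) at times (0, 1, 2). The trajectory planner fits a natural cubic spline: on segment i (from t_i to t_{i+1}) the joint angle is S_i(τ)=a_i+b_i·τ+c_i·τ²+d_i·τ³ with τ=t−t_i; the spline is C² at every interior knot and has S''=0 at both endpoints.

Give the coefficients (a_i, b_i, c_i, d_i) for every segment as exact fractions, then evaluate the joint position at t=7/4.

Δ: Δ0=-3, Δ1=2
row 1: diag=4, rhs=30; c'=1/4, d'=15/2
back: M1=15/2
M: M0=0, M1=15/2, M2=0
seg 0: a=5, c=M0/2=0, d=(M1−M0)/(6·1)=5/4, b=Δ0−h0·(2M0+M1)/6=-17/4
seg 1: a=2, c=M1/2=15/4, d=(M2−M1)/(6·1)=-5/4, b=Δ1−h1·(2M1+M2)/6=-1/2
t_q=7/4 → seg 1, τ=3/4; S=2+-1/2·τ+15/4·τ²+-5/4·τ³=821/256

  seg 0: a=5 b=-17/4 c=0 d=5/4
  seg 1: a=2 b=-1/2 c=15/4 d=-5/4
S(7/4) = 821/256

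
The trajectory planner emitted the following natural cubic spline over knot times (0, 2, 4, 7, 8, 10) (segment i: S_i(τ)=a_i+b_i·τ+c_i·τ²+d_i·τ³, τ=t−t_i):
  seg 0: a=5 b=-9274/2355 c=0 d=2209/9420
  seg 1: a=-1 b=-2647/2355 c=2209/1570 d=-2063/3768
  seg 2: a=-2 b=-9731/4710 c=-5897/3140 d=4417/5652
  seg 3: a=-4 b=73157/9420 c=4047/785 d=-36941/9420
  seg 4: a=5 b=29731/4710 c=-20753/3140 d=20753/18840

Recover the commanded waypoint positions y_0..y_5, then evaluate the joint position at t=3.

y_0=5 y_1=-1 y_2=-2 y_3=-4 y_4=5 y_5=0
S(3) = -7941/6280

y_0 = S_0(0) = a_0 = 5
y_1 = S_1(0) = a_1 = -1
y_2 = S_2(0) = a_2 = -2
y_3 = S_3(0) = a_3 = -4
y_4 = S_4(0) = a_4 = 5
y_5 = S_4(2) = 0
t_q=3 is in segment 1 (τ=1); S_1(τ)=-7941/6280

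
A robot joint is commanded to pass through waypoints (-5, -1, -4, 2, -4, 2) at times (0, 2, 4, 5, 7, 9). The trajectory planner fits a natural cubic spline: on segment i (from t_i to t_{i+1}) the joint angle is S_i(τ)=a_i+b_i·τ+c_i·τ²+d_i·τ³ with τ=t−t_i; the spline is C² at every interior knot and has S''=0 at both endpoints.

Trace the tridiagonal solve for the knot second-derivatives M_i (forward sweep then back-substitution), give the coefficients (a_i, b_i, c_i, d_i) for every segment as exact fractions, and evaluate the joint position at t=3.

  seg 0: a=-5 b=899/234 c=0 d=-431/936
  seg 1: a=-1 b=-197/117 c=-431/156 d=167/117
  seg 2: a=-4 b=514/117 c=905/156 d=-151/36
  seg 3: a=2 b=1597/468 c=-529/78 d=3347/1872
  seg 4: a=-4 b=-529/234 c=1231/312 d=-1231/1872
S(3) = -209/52

Δ: Δ0=2, Δ1=-3/2, Δ2=6, Δ3=-3, Δ4=3
row 1: diag=8, rhs=-21; c'=1/4, d'=-21/8
row 2: denom=6−2·1/4=11/2; d'=(45−2·-21/8)/(11/2)=201/22
row 3: denom=6−1·2/11=64/11; d'=(-54−1·201/22)/(64/11)=-1389/128
row 4: denom=8−2·11/32=117/16; d'=(36−2·-1389/128)/(117/16)=1231/156
back: M4=1231/156
back: M3=-1389/128−11/32·1231/156=-529/39
back: M2=201/22−2/11·-529/39=905/78
back: M1=-21/8−1/4·905/78=-431/78
M: M0=0, M1=-431/78, M2=905/78, M3=-529/39, M4=1231/156, M5=0
seg 0: a=-5, c=M0/2=0, d=(M1−M0)/(6·2)=-431/936, b=Δ0−h0·(2M0+M1)/6=899/234
seg 1: a=-1, c=M1/2=-431/156, d=(M2−M1)/(6·2)=167/117, b=Δ1−h1·(2M1+M2)/6=-197/117
seg 2: a=-4, c=M2/2=905/156, d=(M3−M2)/(6·1)=-151/36, b=Δ2−h2·(2M2+M3)/6=514/117
seg 3: a=2, c=M3/2=-529/78, d=(M4−M3)/(6·2)=3347/1872, b=Δ3−h3·(2M3+M4)/6=1597/468
seg 4: a=-4, c=M4/2=1231/312, d=(M5−M4)/(6·2)=-1231/1872, b=Δ4−h4·(2M4+M5)/6=-529/234
t_q=3 → seg 1, τ=1; S=-1+-197/117·τ+-431/156·τ²+167/117·τ³=-209/52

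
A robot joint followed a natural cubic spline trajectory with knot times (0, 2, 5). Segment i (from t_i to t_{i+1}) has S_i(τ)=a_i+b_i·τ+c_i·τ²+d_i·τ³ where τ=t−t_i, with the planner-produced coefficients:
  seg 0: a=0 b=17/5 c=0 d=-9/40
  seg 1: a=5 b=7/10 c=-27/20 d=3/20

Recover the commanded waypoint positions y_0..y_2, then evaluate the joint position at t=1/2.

y_0 = S_0(0) = a_0 = 0
y_1 = S_1(0) = a_1 = 5
y_2 = S_1(3) = -1
t_q=1/2 is in segment 0 (τ=1/2); S_0(τ)=107/64

y_0=0 y_1=5 y_2=-1
S(1/2) = 107/64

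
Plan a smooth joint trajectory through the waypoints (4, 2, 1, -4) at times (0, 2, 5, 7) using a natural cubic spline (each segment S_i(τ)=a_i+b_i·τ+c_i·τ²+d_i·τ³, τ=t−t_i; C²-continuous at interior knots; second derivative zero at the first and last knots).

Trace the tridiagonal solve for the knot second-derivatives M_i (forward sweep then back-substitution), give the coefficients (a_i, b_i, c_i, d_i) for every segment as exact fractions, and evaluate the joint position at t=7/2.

  seg 0: a=4 b=-352/273 c=0 d=79/1092
  seg 1: a=2 b=-115/273 c=79/182 d=-17/126
  seg 2: a=1 b=-797/546 c=-71/91 d=71/546
S(7/2) = 393/208

Δ: Δ0=-1, Δ1=-1/3, Δ2=-5/2
row 1: diag=10, rhs=4; c'=3/10, d'=2/5
row 2: denom=10−3·3/10=91/10; d'=(-13−3·2/5)/(91/10)=-142/91
back: M2=-142/91
back: M1=2/5−3/10·-142/91=79/91
M: M0=0, M1=79/91, M2=-142/91, M3=0
seg 0: a=4, c=M0/2=0, d=(M1−M0)/(6·2)=79/1092, b=Δ0−h0·(2M0+M1)/6=-352/273
seg 1: a=2, c=M1/2=79/182, d=(M2−M1)/(6·3)=-17/126, b=Δ1−h1·(2M1+M2)/6=-115/273
seg 2: a=1, c=M2/2=-71/91, d=(M3−M2)/(6·2)=71/546, b=Δ2−h2·(2M2+M3)/6=-797/546
t_q=7/2 → seg 1, τ=3/2; S=2+-115/273·τ+79/182·τ²+-17/126·τ³=393/208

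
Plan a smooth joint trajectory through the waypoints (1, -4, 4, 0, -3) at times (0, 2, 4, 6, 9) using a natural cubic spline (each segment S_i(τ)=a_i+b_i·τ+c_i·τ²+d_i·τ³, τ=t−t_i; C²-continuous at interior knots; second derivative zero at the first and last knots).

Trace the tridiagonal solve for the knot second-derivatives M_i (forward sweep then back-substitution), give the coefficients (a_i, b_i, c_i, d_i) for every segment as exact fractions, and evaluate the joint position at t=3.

Δ: Δ0=-5/2, Δ1=4, Δ2=-2, Δ3=-1
row 1: diag=8, rhs=39; c'=1/4, d'=39/8
row 2: denom=8−2·1/4=15/2; d'=(-36−2·39/8)/(15/2)=-61/10
row 3: denom=10−2·4/15=142/15; d'=(6−2·-61/10)/(142/15)=273/142
back: M3=273/142
back: M2=-61/10−4/15·273/142=-939/142
back: M1=39/8−1/4·-939/142=927/142
M: M0=0, M1=927/142, M2=-939/142, M3=273/142, M4=0
seg 0: a=1, c=M0/2=0, d=(M1−M0)/(6·2)=309/568, b=Δ0−h0·(2M0+M1)/6=-332/71
seg 1: a=-4, c=M1/2=927/284, d=(M2−M1)/(6·2)=-311/284, b=Δ1−h1·(2M1+M2)/6=263/142
seg 2: a=4, c=M2/2=-939/284, d=(M3−M2)/(6·2)=101/142, b=Δ2−h2·(2M2+M3)/6=251/142
seg 3: a=0, c=M3/2=273/284, d=(M4−M3)/(6·3)=-91/852, b=Δ3−h3·(2M3+M4)/6=-415/142
t_q=3 → seg 1, τ=1; S=-4+263/142·τ+927/284·τ²+-311/284·τ³=3/142

  seg 0: a=1 b=-332/71 c=0 d=309/568
  seg 1: a=-4 b=263/142 c=927/284 d=-311/284
  seg 2: a=4 b=251/142 c=-939/284 d=101/142
  seg 3: a=0 b=-415/142 c=273/284 d=-91/852
S(3) = 3/142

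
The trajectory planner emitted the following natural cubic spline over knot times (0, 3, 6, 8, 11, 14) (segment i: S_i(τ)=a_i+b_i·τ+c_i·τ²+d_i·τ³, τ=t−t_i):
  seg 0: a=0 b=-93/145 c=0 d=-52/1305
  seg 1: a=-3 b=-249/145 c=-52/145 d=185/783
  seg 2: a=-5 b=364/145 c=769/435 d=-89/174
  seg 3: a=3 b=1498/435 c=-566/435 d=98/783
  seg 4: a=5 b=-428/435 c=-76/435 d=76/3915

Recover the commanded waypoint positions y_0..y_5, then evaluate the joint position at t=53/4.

y_0=0 y_1=-3 y_2=-5 y_3=3 y_4=5 y_5=1
S(53/4) = 985/464

y_0 = S_0(0) = a_0 = 0
y_1 = S_1(0) = a_1 = -3
y_2 = S_2(0) = a_2 = -5
y_3 = S_3(0) = a_3 = 3
y_4 = S_4(0) = a_4 = 5
y_5 = S_4(3) = 1
t_q=53/4 is in segment 4 (τ=9/4); S_4(τ)=985/464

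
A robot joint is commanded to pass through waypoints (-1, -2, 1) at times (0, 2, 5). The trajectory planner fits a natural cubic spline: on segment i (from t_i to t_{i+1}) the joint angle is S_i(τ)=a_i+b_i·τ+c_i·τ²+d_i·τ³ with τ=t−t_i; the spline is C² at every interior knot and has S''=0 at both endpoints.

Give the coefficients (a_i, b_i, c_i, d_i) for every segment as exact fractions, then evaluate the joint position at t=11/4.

  seg 0: a=-1 b=-4/5 c=0 d=3/40
  seg 1: a=-2 b=1/10 c=9/20 d=-1/20
S(11/4) = -2167/1280

Δ: Δ0=-1/2, Δ1=1
row 1: diag=10, rhs=9; c'=3/10, d'=9/10
back: M1=9/10
M: M0=0, M1=9/10, M2=0
seg 0: a=-1, c=M0/2=0, d=(M1−M0)/(6·2)=3/40, b=Δ0−h0·(2M0+M1)/6=-4/5
seg 1: a=-2, c=M1/2=9/20, d=(M2−M1)/(6·3)=-1/20, b=Δ1−h1·(2M1+M2)/6=1/10
t_q=11/4 → seg 1, τ=3/4; S=-2+1/10·τ+9/20·τ²+-1/20·τ³=-2167/1280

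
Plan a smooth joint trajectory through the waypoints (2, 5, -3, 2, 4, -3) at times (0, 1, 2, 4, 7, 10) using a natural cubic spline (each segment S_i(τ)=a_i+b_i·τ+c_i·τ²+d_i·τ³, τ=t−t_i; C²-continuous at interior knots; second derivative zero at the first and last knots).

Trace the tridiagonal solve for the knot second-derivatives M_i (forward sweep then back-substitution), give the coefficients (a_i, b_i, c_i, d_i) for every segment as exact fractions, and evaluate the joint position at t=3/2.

  seg 0: a=2 b=30145/4722 c=0 d=-15979/4722
  seg 1: a=5 b=-8896/2361 c=-15979/1574 d=27953/4722
  seg 2: a=-3 b=-29807/4722 c=5987/787 d=-3779/2361
  seg 3: a=2 b=23185/4722 c=-1571/787 d=2747/14166
  seg 4: a=4 b=-4324/2361 c=-395/1574 d=395/14166
S(3/2) = 16597/12592

Δ: Δ0=3, Δ1=-8, Δ2=5/2, Δ3=2/3, Δ4=-7/3
row 1: diag=4, rhs=-66; c'=1/4, d'=-33/2
row 2: denom=6−1·1/4=23/4; d'=(63−1·-33/2)/(23/4)=318/23
row 3: denom=10−2·8/23=214/23; d'=(-11−2·318/23)/(214/23)=-889/214
row 4: denom=12−3·69/214=2361/214; d'=(-18−3·-889/214)/(2361/214)=-395/787
back: M4=-395/787
back: M3=-889/214−69/214·-395/787=-3142/787
back: M2=318/23−8/23·-3142/787=11974/787
back: M1=-33/2−1/4·11974/787=-15979/787
M: M0=0, M1=-15979/787, M2=11974/787, M3=-3142/787, M4=-395/787, M5=0
seg 0: a=2, c=M0/2=0, d=(M1−M0)/(6·1)=-15979/4722, b=Δ0−h0·(2M0+M1)/6=30145/4722
seg 1: a=5, c=M1/2=-15979/1574, d=(M2−M1)/(6·1)=27953/4722, b=Δ1−h1·(2M1+M2)/6=-8896/2361
seg 2: a=-3, c=M2/2=5987/787, d=(M3−M2)/(6·2)=-3779/2361, b=Δ2−h2·(2M2+M3)/6=-29807/4722
seg 3: a=2, c=M3/2=-1571/787, d=(M4−M3)/(6·3)=2747/14166, b=Δ3−h3·(2M3+M4)/6=23185/4722
seg 4: a=4, c=M4/2=-395/1574, d=(M5−M4)/(6·3)=395/14166, b=Δ4−h4·(2M4+M5)/6=-4324/2361
t_q=3/2 → seg 1, τ=1/2; S=5+-8896/2361·τ+-15979/1574·τ²+27953/4722·τ³=16597/12592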